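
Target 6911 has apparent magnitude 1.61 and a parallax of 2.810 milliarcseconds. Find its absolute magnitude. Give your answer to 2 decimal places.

d = 1/p = 1/0.002810″ = 355.87 pc.
m − M = 5 log₁₀(355.87) − 5 = 12.7565 − 5 = 7.7565.
M = m − (m − M) = 1.61 − 7.7565 = -6.15.

M = -6.15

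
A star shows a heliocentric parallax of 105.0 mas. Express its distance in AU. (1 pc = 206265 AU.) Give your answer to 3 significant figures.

1.96 × 10^6 AU

p = 105.0 mas = 0.1050 arcsec.
d = 1/p = 1/0.1050 = 9.5238 pc.
In AU: 9.5238 × 206265 = 1.9644 × 10^6 AU.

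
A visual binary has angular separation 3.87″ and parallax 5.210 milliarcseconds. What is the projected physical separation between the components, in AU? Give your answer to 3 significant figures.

743 AU

d = 1/p = 1/0.005210″ = 191.94 pc.
At distance d (pc), an angle of θ arcsec spans θ·d AU: s = 3.87 × 191.94 = 742.81 AU.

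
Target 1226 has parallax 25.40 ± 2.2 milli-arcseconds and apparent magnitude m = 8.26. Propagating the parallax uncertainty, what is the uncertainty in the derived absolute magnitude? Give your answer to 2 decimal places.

M = m − 5 log₁₀ d + 5 = m + 5 log₁₀ p + 5, so ∂M/∂p = 5/(p ln 10).
σ_M = (5/ln 10) · (σ_p/p) = 2.1715 × 2.2/25.40 = 2.1715 × 0.086614 = 0.18808.

σ_M = 0.19 mag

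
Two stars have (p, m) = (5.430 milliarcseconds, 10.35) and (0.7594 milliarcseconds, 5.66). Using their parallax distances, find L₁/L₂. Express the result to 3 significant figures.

d₁ = 1/p₁ = 1/0.005430″ = 184.16 pc; d₂ = 1/p₂ = 1/0.0007594″ = 1316.8 pc.
M₁ = m₁ − 5 log₁₀ d₁ + 5 = 10.35 − 11.3260 + 5 = 4.0240.
M₂ = 5.66 − 15.5976 + 5 = -4.9376.
L₁/L₂ = 10^(0.4(M₂ − M₁)) = 10^(0.4 × (-8.9616)) = 10^(-3.58464) = 0.00026023.

L₁/L₂ = 0.000260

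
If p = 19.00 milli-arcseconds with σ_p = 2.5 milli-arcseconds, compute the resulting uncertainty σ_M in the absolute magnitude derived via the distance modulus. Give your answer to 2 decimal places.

σ_M = 0.29 mag

M = m − 5 log₁₀ d + 5 = m + 5 log₁₀ p + 5, so ∂M/∂p = 5/(p ln 10).
σ_M = (5/ln 10) · (σ_p/p) = 2.1715 × 2.5/19.00 = 2.1715 × 0.13158 = 0.28573.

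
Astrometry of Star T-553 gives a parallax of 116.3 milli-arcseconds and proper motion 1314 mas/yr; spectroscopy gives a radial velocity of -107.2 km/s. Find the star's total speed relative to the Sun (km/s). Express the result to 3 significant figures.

120 km/s

d = 1/p = 1/0.1163″ = 8.5985 pc.
μ = 1314 mas/yr = 1.314 ″/yr.
v_t = 4.740 μ d = 4.740 × 1.314 × 8.5985 = 53.555 km/s.
v = √(v_r² + v_t²) = √((-107.2)² + 53.555²) = √14360 = 119.83 km/s.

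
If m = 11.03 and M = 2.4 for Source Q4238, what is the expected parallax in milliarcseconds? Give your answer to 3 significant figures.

m − M = 11.03 − 2.4 = 8.63.
d = 10^((m−M)/5 + 1) = 10^2.726 = 532.11 pc.
p = 1/d = 1/532.11 = 0.0018793 arcsec = 1.8793 mas.

1.88 mas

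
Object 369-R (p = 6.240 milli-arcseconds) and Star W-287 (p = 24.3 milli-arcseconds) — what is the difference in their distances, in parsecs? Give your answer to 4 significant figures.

d_A = 1/0.006240″ = 160.26 pc; d_B = 1/0.02430″ = 41.152 pc.
|d_B − d_A| = |41.152 − 160.26| = 119.11 pc.

119.1 pc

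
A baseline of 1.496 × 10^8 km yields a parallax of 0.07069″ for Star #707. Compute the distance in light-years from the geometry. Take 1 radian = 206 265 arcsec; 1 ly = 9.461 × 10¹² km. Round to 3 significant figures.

θ = 0.07069″ = 0.07069/206265 = 3.4271 × 10^-7 rad.
d = B/θ = (1.496 × 10^8) / (3.4271 × 10^-7) = 4.3652 × 10^14 km = (4.3652 × 10^14) / (9.461 × 10^12) ly = 46.139 ly.

46.1 ly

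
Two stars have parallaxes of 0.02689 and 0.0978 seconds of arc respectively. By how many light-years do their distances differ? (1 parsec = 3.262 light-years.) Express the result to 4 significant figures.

d_A = 1/0.02689″ = 37.189 pc; d_B = 1/0.09780″ = 10.225 pc.
|d_B − d_A| = |10.225 − 37.189| = 26.964 pc = 26.964 × 3.262 ly = 87.957 ly.

87.96 ly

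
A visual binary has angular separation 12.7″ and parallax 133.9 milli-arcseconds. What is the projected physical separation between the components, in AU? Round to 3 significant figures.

d = 1/p = 1/0.1339″ = 7.4683 pc.
At distance d (pc), an angle of θ arcsec spans θ·d AU: s = 12.7 × 7.4683 = 94.847 AU.

94.8 AU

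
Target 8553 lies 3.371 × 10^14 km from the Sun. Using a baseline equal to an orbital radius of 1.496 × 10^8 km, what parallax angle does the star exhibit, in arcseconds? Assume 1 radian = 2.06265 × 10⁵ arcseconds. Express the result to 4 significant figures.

θ ≈ B/d = (1.496 × 10^8) / (3.371 × 10^14) = 4.4379 × 10^-7 rad.
In arcseconds: 4.4379 × 10^-7 × 206265 = 0.091538″.

0.09154 arcsec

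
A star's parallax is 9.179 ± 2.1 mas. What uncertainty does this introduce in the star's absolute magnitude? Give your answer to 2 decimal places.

σ_M = 0.50 mag

M = m − 5 log₁₀ d + 5 = m + 5 log₁₀ p + 5, so ∂M/∂p = 5/(p ln 10).
σ_M = (5/ln 10) · (σ_p/p) = 2.1715 × 2.1/9.179 = 2.1715 × 0.22878 = 0.4968.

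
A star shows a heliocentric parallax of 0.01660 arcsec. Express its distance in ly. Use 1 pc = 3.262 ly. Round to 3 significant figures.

d = 1/p = 1/0.01660 = 60.241 pc.
In light-years: 60.241 × 3.262 = 196.51 ly.

197 ly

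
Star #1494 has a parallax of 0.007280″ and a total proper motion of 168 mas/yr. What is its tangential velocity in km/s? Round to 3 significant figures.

d = 1/p = 1/0.007280″ = 137.36 pc.
μ = 168 mas/yr = 0.168 ″/yr.
v_t = 4.74 × μ × d = 4.74 × 0.168 × 137.36 = 109.38 km/s.

109 km/s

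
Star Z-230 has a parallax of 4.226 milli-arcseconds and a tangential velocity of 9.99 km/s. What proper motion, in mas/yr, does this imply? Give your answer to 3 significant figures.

d = 1/p = 1/0.004226″ = 236.63 pc.
μ = v_t / (4.74 d) = 9.99 / (4.74 × 236.63) = 9.99 / 1121.6 = 0.0089069 ″/yr = 8.9069 mas/yr.

8.91 mas/yr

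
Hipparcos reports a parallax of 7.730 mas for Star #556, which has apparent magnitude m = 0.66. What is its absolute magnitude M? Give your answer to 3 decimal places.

M = -4.899

d = 1/p = 1/0.007730″ = 129.37 pc.
m − M = 5 log₁₀(129.37) − 5 = 10.5592 − 5 = 5.5592.
M = m − (m − M) = 0.66 − 5.5592 = -4.899.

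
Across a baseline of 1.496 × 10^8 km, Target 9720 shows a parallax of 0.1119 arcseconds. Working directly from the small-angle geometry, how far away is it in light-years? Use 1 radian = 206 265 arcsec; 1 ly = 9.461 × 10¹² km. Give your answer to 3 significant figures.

θ = 0.1119″ = 0.1119/206265 = 5.4251 × 10^-7 rad.
d = B/θ = (1.496 × 10^8) / (5.4251 × 10^-7) = 2.7576 × 10^14 km = (2.7576 × 10^14) / (9.461 × 10^12) ly = 29.147 ly.

29.1 ly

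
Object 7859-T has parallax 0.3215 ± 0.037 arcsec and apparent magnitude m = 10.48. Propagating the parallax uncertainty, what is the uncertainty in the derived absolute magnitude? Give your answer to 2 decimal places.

M = m − 5 log₁₀ d + 5 = m + 5 log₁₀ p + 5, so ∂M/∂p = 5/(p ln 10).
σ_M = (5/ln 10) · (σ_p/p) = 2.1715 × 0.037/0.3215 = 2.1715 × 0.11509 = 0.24992.

σ_M = 0.25 mag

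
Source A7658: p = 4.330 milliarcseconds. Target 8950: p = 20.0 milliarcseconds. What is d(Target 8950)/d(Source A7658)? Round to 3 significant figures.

0.217

Since d = 1/p, d_B/d_A = p_A/p_B.
= 4.330 / 20.0 = 0.2165.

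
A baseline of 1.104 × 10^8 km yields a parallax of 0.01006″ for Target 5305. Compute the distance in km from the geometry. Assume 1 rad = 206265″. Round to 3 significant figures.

2.26 × 10^15 km

θ = 0.01006″ = 0.01006/206265 = 4.8772 × 10^-8 rad.
d = B/θ = (1.104 × 10^8) / (4.8772 × 10^-8) = 2.2636 × 10^15 km.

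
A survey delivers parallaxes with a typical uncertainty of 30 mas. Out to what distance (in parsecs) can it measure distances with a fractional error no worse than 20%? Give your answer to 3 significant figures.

σ_d/d = σ_p/p, so the condition is σ_p/p ≤ 0.20, i.e. p ≥ σ_p/0.20.
p_min = 30/0.20 = 150 mas = 0.15 arcsec.
d_max = 1/p_min = 1/0.15 = 6.6667 pc.

6.67 pc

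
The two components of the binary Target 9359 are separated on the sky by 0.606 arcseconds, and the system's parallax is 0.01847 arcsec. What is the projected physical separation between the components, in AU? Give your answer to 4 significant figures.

d = 1/p = 1/0.01847″ = 54.142 pc.
At distance d (pc), an angle of θ arcsec spans θ·d AU: s = 0.606 × 54.142 = 32.81 AU.

32.81 AU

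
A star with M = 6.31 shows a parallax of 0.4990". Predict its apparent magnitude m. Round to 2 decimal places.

m = 2.82

d = 1/p = 1/0.4990″ = 2.004 pc.
m − M = 5 log₁₀ d − 5 = 5 log₁₀(2.004) − 5 = 1.5095 − 5 = -3.4905.
m = M + (m − M) = 6.31 + (-3.4905) = 2.82.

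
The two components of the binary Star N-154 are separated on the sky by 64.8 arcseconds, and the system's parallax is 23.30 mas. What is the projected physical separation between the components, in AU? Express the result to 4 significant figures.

2781 AU

d = 1/p = 1/0.02330″ = 42.918 pc.
At distance d (pc), an angle of θ arcsec spans θ·d AU: s = 64.8 × 42.918 = 2781.1 AU.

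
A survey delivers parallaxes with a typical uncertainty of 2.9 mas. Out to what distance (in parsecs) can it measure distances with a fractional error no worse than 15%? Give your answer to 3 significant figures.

σ_d/d = σ_p/p, so the condition is σ_p/p ≤ 0.15, i.e. p ≥ σ_p/0.15.
p_min = 2.9/0.15 = 19.333 mas = 0.019333 arcsec.
d_max = 1/p_min = 1/0.019333 = 51.725 pc.

51.7 pc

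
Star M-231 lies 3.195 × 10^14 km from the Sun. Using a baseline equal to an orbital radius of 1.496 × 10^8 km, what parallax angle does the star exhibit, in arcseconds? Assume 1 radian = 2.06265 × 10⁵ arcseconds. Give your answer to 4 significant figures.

θ ≈ B/d = (1.496 × 10^8) / (3.195 × 10^14) = 4.6823 × 10^-7 rad.
In arcseconds: 4.6823 × 10^-7 × 206265 = 0.096579″.

0.09658 arcsec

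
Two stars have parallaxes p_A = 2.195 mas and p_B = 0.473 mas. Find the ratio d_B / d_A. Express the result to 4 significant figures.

4.641

Since d = 1/p, d_B/d_A = p_A/p_B.
= 2.195 / 0.473 = 4.6406.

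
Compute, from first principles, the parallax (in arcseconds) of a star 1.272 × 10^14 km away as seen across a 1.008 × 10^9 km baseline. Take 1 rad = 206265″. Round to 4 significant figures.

1.635 arcsec

θ ≈ B/d = (1.008 × 10^9) / (1.272 × 10^14) = 7.9245 × 10^-6 rad.
In arcseconds: 7.9245 × 10^-6 × 206265 = 1.6345″.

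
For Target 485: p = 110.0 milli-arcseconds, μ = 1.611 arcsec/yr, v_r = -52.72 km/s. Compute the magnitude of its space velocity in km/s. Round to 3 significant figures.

87.2 km/s

d = 1/p = 1/0.1100″ = 9.0909 pc.
v_t = 4.740 μ d = 4.740 × 1.611 × 9.0909 = 69.419 km/s.
v = √(v_r² + v_t²) = √((-52.72)² + 69.419²) = √7598.4 = 87.169 km/s.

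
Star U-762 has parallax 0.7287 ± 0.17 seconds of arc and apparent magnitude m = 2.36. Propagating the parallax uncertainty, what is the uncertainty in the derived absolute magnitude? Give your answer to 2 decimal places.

σ_M = 0.51 mag

M = m − 5 log₁₀ d + 5 = m + 5 log₁₀ p + 5, so ∂M/∂p = 5/(p ln 10).
σ_M = (5/ln 10) · (σ_p/p) = 2.1715 × 0.17/0.7287 = 2.1715 × 0.23329 = 0.50659.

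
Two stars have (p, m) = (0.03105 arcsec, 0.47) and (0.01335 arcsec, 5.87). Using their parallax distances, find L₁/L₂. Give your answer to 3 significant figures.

d₁ = 1/p₁ = 1/0.03105″ = 32.206 pc; d₂ = 1/p₂ = 1/0.01335″ = 74.906 pc.
M₁ = m₁ − 5 log₁₀ d₁ + 5 = 0.47 − 7.5397 + 5 = -2.0697.
M₂ = 5.87 − 9.3726 + 5 = 1.4974.
L₁/L₂ = 10^(0.4(M₂ − M₁)) = 10^(0.4 × 3.5671) = 10^1.42684 = 26.72.

L₁/L₂ = 26.7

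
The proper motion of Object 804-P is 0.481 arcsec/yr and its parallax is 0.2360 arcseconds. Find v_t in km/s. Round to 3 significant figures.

9.66 km/s

d = 1/p = 1/0.2360″ = 4.2373 pc.
v_t = 4.74 × μ × d = 4.74 × 0.481 × 4.2373 = 9.6608 km/s.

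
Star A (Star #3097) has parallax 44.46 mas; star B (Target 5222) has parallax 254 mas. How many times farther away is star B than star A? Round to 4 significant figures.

Since d = 1/p, d_B/d_A = p_A/p_B.
= 44.46 / 254 = 0.17504.

0.1750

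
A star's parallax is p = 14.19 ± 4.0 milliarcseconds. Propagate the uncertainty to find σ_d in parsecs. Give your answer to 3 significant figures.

19.9 pc

d = 1/p, so σ_d = σ_p / p².
σ_d = 0.00400 / (0.01419)² = 0.00400 / 0.00020136 = 19.865 pc.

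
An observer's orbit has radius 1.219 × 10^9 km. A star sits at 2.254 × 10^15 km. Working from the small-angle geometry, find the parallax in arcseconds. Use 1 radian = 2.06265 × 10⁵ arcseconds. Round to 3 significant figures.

0.112 arcsec

θ ≈ B/d = (1.219 × 10^9) / (2.254 × 10^15) = 5.4082 × 10^-7 rad.
In arcseconds: 5.4082 × 10^-7 × 206265 = 0.11155″.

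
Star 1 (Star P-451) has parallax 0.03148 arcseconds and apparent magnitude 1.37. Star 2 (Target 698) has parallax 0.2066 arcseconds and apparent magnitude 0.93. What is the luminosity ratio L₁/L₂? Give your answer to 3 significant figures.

d₁ = 1/p₁ = 1/0.03148″ = 31.766 pc; d₂ = 1/p₂ = 1/0.2066″ = 4.8403 pc.
M₁ = m₁ − 5 log₁₀ d₁ + 5 = 1.37 − 7.5098 + 5 = -1.1398.
M₂ = 0.93 − 3.4244 + 5 = 2.5056.
L₁/L₂ = 10^(0.4(M₂ − M₁)) = 10^(0.4 × 3.6454) = 10^1.45816 = 28.718.

L₁/L₂ = 28.7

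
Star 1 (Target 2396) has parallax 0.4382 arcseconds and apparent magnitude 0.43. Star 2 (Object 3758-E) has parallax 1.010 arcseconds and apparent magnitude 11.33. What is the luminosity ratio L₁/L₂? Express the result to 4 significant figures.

d₁ = 1/p₁ = 1/0.4382″ = 2.2821 pc; d₂ = 1/p₂ = 1/1.010″ = 0.9901 pc.
M₁ = m₁ − 5 log₁₀ d₁ + 5 = 0.43 − 1.7917 + 5 = 3.6383.
M₂ = 11.33 − (-0.0216) + 5 = 16.3516.
L₁/L₂ = 10^(0.4(M₂ − M₁)) = 10^(0.4 × 12.7133) = 10^5.08532 = 1.2171 × 10^5.

L₁/L₂ = 121700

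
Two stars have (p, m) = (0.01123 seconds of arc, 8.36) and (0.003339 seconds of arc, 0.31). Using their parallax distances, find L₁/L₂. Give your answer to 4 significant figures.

d₁ = 1/p₁ = 1/0.01123″ = 89.047 pc; d₂ = 1/p₂ = 1/0.003339″ = 299.49 pc.
M₁ = m₁ − 5 log₁₀ d₁ + 5 = 8.36 − 9.7481 + 5 = 3.6119.
M₂ = 0.31 − 12.3819 + 5 = -7.0719.
L₁/L₂ = 10^(0.4(M₂ − M₁)) = 10^(0.4 × (-10.6838)) = 10^(-4.27352) = 0.00005327.

L₁/L₂ = 5.327 × 10^-5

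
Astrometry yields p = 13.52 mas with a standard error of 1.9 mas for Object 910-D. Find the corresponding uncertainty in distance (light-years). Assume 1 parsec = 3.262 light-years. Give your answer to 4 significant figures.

33.91 ly

d = 1/p, so σ_d = σ_p / p².
σ_d = 0.00190 / (0.01352)² = 0.00190 / 0.00018279 = 10.394 pc = 10.394 × 3.262 ly = 33.905 ly.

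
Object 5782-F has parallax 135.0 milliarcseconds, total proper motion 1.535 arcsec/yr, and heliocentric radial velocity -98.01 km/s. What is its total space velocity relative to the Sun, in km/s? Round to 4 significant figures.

d = 1/p = 1/0.1350″ = 7.4074 pc.
v_t = 4.740 μ d = 4.740 × 1.535 × 7.4074 = 53.896 km/s.
v = √(v_r² + v_t²) = √((-98.01)² + 53.896²) = √12510.7 = 111.85 km/s.

111.9 km/s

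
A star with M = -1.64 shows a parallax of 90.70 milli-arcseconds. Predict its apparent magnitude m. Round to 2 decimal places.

m = -1.43

d = 1/p = 1/0.09070″ = 11.025 pc.
m − M = 5 log₁₀ d − 5 = 5 log₁₀(11.025) − 5 = 5.2119 − 5 = 0.2119.
m = M + (m − M) = -1.64 + 0.2119 = -1.43.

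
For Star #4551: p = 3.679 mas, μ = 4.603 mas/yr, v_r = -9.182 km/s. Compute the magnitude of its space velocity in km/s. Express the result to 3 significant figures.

10.9 km/s

d = 1/p = 1/0.003679″ = 271.81 pc.
μ = 4.603 mas/yr = 0.004603 ″/yr.
v_t = 4.740 μ d = 4.740 × 0.004603 × 271.81 = 5.9304 km/s.
v = √(v_r² + v_t²) = √((-9.182)² + 5.9304²) = √119.479 = 10.931 km/s.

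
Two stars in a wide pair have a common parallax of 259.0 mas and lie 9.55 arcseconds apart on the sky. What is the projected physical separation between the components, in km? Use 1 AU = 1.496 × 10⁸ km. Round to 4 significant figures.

d = 1/p = 1/0.2590″ = 3.861 pc.
At distance d (pc), an angle of θ arcsec spans θ·d AU: s = 9.55 × 3.861 = 36.873 AU.
= 36.873 × 1.496 × 10⁸ km = 5.5162 × 10^9 km.

5.516 × 10^9 km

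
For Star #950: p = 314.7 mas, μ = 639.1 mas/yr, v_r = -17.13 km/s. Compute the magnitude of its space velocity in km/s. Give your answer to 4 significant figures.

d = 1/p = 1/0.3147″ = 3.1776 pc.
μ = 639.1 mas/yr = 0.6391 ″/yr.
v_t = 4.740 μ d = 4.740 × 0.6391 × 3.1776 = 9.626 km/s.
v = √(v_r² + v_t²) = √((-17.13)² + 9.626²) = √386.097 = 19.649 km/s.

19.65 km/s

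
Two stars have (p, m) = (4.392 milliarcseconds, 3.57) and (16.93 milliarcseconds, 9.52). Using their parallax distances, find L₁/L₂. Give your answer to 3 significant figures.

d₁ = 1/p₁ = 1/0.004392″ = 227.69 pc; d₂ = 1/p₂ = 1/0.01693″ = 59.067 pc.
M₁ = m₁ − 5 log₁₀ d₁ + 5 = 3.57 − 11.7867 + 5 = -3.2167.
M₂ = 9.52 − 8.8567 + 5 = 5.6633.
L₁/L₂ = 10^(0.4(M₂ − M₁)) = 10^(0.4 × 8.8800) = 10^3.55200 = 3564.5.

L₁/L₂ = 3560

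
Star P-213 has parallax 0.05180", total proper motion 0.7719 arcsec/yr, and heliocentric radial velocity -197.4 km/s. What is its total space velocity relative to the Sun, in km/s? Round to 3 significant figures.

d = 1/p = 1/0.05180″ = 19.305 pc.
v_t = 4.740 μ d = 4.740 × 0.7719 × 19.305 = 70.633 km/s.
v = √(v_r² + v_t²) = √((-197.4)² + 70.633²) = √43955.8 = 209.66 km/s.

210 km/s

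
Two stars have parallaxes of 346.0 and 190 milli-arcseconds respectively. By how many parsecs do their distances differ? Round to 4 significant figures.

2.373 pc

d_A = 1/0.3460″ = 2.8902 pc; d_B = 1/0.1900″ = 5.2632 pc.
|d_B − d_A| = |5.2632 − 2.8902| = 2.373 pc.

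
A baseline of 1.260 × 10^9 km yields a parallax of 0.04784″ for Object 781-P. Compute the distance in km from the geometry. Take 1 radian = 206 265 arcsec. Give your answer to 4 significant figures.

θ = 0.04784″ = 0.04784/206265 = 2.3193 × 10^-7 rad.
d = B/θ = (1.260 × 10^9) / (2.3193 × 10^-7) = 5.4327 × 10^15 km.

5.433 × 10^15 km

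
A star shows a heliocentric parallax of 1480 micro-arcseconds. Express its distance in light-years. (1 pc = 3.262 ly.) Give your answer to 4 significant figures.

2204 light years

p = 1480 micro-arcseconds = 0.001480 arcsec.
d = 1/p = 1/0.001480 = 675.68 pc.
In light-years: 675.68 × 3.262 = 2204.1 ly.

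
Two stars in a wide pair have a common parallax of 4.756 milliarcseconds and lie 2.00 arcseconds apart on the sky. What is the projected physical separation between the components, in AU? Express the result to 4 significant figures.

420.5 AU

d = 1/p = 1/0.004756″ = 210.26 pc.
At distance d (pc), an angle of θ arcsec spans θ·d AU: s = 2.00 × 210.26 = 420.52 AU.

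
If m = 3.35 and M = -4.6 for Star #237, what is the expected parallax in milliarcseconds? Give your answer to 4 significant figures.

2.570 mas

m − M = 3.35 − (-4.6) = 7.95.
d = 10^((m−M)/5 + 1) = 10^2.590 = 389.05 pc.
p = 1/d = 1/389.05 = 0.0025704 arcsec = 2.5704 mas.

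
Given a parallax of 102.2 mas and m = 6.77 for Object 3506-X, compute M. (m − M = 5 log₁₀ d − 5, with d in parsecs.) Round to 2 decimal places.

d = 1/p = 1/0.1022″ = 9.7847 pc.
m − M = 5 log₁₀(9.7847) − 5 = 4.9527 − 5 = -0.0473.
M = m − (m − M) = 6.77 − (-0.0473) = 6.82.

M = 6.82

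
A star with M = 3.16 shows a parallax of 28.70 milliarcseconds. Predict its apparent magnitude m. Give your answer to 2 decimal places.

d = 1/p = 1/0.02870″ = 34.843 pc.
m − M = 5 log₁₀ d − 5 = 5 log₁₀(34.843) − 5 = 7.7106 − 5 = 2.7106.
m = M + (m − M) = 3.16 + 2.7106 = 5.87.

m = 5.87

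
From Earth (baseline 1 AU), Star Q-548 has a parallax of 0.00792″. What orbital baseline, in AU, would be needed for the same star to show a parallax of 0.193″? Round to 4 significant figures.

Parallax scales linearly with baseline: p ∝ B, so B = p_target / p_Earth × 1 AU.
B = 0.193 / 0.00792 = 24.369 AU.

24.37 AU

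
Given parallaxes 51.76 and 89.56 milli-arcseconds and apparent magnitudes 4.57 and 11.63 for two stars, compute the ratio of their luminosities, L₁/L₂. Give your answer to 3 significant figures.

L₁/L₂ = 2000

d₁ = 1/p₁ = 1/0.05176″ = 19.32 pc; d₂ = 1/p₂ = 1/0.08956″ = 11.166 pc.
M₁ = m₁ − 5 log₁₀ d₁ + 5 = 4.57 − 6.4300 + 5 = 3.1400.
M₂ = 11.63 − 5.2395 + 5 = 11.3905.
L₁/L₂ = 10^(0.4(M₂ − M₁)) = 10^(0.4 × 8.2505) = 10^3.30020 = 1996.2.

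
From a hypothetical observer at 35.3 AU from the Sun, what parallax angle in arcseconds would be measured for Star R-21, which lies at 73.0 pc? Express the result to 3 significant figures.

0.484 arcsec

p (arcsec) = B (AU) / d (pc).
p = 35.3 / 73.0 = 0.48356 arcsec.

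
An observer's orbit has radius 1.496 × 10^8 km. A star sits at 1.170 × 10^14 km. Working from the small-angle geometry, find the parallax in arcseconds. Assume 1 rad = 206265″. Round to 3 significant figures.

θ ≈ B/d = (1.496 × 10^8) / (1.170 × 10^14) = 1.2786 × 10^-6 rad.
In arcseconds: 1.2786 × 10^-6 × 206265 = 0.26373″.

0.264 arcsec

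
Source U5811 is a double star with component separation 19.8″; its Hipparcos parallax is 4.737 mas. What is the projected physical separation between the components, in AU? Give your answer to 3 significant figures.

4180 AU

d = 1/p = 1/0.004737″ = 211.1 pc.
At distance d (pc), an angle of θ arcsec spans θ·d AU: s = 19.8 × 211.1 = 4179.8 AU.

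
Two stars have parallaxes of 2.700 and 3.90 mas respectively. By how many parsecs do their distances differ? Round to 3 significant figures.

114 pc

d_A = 1/0.002700″ = 370.37 pc; d_B = 1/0.003900″ = 256.41 pc.
|d_B − d_A| = |256.41 − 370.37| = 113.96 pc.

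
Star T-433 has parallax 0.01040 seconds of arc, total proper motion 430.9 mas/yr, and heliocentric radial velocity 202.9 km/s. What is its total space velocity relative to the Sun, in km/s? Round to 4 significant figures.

d = 1/p = 1/0.01040″ = 96.154 pc.
μ = 430.9 mas/yr = 0.4309 ″/yr.
v_t = 4.740 μ d = 4.740 × 0.4309 × 96.154 = 196.39 km/s.
v = √(v_r² + v_t²) = √(202.9² + 196.39²) = √79737.4 = 282.38 km/s.

282.4 km/s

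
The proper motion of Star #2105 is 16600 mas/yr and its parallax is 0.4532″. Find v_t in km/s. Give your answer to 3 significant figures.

174 km/s

d = 1/p = 1/0.4532″ = 2.2065 pc.
μ = 16600 mas/yr = 16.6 ″/yr.
v_t = 4.74 × μ × d = 4.74 × 16.6 × 2.2065 = 173.62 km/s.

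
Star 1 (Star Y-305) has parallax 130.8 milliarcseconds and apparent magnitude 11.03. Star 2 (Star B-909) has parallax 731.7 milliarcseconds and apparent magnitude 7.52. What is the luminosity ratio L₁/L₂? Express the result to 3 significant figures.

L₁/L₂ = 1.23

d₁ = 1/p₁ = 1/0.1308″ = 7.6453 pc; d₂ = 1/p₂ = 1/0.7317″ = 1.3667 pc.
M₁ = m₁ − 5 log₁₀ d₁ + 5 = 11.03 − 4.4170 + 5 = 11.6130.
M₂ = 7.52 − 0.6784 + 5 = 11.8416.
L₁/L₂ = 10^(0.4(M₂ − M₁)) = 10^(0.4 × 0.2286) = 10^0.09144 = 1.2344.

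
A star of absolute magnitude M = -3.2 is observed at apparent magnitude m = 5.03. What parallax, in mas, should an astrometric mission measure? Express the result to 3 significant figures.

2.26 mas

m − M = 5.03 − (-3.2) = 8.23.
d = 10^((m−M)/5 + 1) = 10^2.646 = 442.59 pc.
p = 1/d = 1/442.59 = 0.0022594 arcsec = 2.2594 mas.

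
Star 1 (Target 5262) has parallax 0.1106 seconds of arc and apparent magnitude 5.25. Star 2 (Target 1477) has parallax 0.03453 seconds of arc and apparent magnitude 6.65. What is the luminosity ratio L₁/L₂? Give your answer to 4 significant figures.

L₁/L₂ = 0.3539

d₁ = 1/p₁ = 1/0.1106″ = 9.0416 pc; d₂ = 1/p₂ = 1/0.03453″ = 28.96 pc.
M₁ = m₁ − 5 log₁₀ d₁ + 5 = 5.25 − 4.7812 + 5 = 5.4688.
M₂ = 6.65 − 7.3090 + 5 = 4.3410.
L₁/L₂ = 10^(0.4(M₂ − M₁)) = 10^(0.4 × (-1.1278)) = 10^(-0.45112) = 0.3539.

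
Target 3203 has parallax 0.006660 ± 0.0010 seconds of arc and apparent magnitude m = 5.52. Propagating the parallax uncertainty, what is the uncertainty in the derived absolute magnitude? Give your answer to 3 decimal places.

M = m − 5 log₁₀ d + 5 = m + 5 log₁₀ p + 5, so ∂M/∂p = 5/(p ln 10).
σ_M = (5/ln 10) · (σ_p/p) = 2.1715 × 0.0010/0.006660 = 2.1715 × 0.15015 = 0.32605.

σ_M = 0.326 mag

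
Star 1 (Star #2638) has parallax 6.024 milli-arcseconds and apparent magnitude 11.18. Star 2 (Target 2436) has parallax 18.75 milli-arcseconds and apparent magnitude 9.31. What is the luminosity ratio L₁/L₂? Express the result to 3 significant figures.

L₁/L₂ = 1.73

d₁ = 1/p₁ = 1/0.006024″ = 166 pc; d₂ = 1/p₂ = 1/0.01875″ = 53.333 pc.
M₁ = m₁ − 5 log₁₀ d₁ + 5 = 11.18 − 11.1005 + 5 = 5.0795.
M₂ = 9.31 − 8.6350 + 5 = 5.6750.
L₁/L₂ = 10^(0.4(M₂ − M₁)) = 10^(0.4 × 0.5955) = 10^0.23820 = 1.7306.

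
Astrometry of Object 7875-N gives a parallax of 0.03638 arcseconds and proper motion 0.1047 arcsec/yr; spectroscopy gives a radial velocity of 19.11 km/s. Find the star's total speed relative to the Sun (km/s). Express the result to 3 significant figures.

d = 1/p = 1/0.03638″ = 27.488 pc.
v_t = 4.740 μ d = 4.740 × 0.1047 × 27.488 = 13.642 km/s.
v = √(v_r² + v_t²) = √(19.11² + 13.642²) = √551.296 = 23.48 km/s.

23.5 km/s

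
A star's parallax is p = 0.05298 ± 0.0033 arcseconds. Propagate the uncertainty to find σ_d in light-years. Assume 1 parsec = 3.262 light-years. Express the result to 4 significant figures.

d = 1/p, so σ_d = σ_p / p².
σ_d = 0.00330 / (0.05298)² = 0.00330 / 0.0028069 = 1.1757 pc = 1.1757 × 3.262 ly = 3.8351 ly.

3.835 ly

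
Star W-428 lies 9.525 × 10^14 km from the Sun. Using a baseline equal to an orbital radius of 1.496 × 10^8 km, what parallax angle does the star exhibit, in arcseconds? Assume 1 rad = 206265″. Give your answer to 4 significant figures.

θ ≈ B/d = (1.496 × 10^8) / (9.525 × 10^14) = 1.5706 × 10^-7 rad.
In arcseconds: 1.5706 × 10^-7 × 206265 = 0.032396″.

0.03240 arcsec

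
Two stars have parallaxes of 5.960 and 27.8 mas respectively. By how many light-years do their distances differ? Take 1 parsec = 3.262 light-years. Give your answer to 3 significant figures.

430 ly

d_A = 1/0.005960″ = 167.79 pc; d_B = 1/0.02780″ = 35.971 pc.
|d_B − d_A| = |35.971 − 167.79| = 131.82 pc = 131.82 × 3.262 ly = 430 ly.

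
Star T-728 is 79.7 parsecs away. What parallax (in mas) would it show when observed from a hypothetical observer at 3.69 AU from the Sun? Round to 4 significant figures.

46.30 mas

p (arcsec) = B (AU) / d (pc).
p = 3.69 / 79.7 = 0.046299 arcsec = 46.299 mas.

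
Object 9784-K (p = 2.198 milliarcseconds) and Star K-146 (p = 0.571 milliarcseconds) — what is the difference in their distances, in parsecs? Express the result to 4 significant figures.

1296 pc

d_A = 1/0.002198″ = 454.96 pc; d_B = 1/0.0005710″ = 1751.3 pc.
|d_B − d_A| = |1751.3 − 454.96| = 1296.3 pc.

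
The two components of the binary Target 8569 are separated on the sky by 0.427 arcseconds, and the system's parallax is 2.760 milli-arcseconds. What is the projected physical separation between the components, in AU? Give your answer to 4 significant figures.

154.7 AU

d = 1/p = 1/0.002760″ = 362.32 pc.
At distance d (pc), an angle of θ arcsec spans θ·d AU: s = 0.427 × 362.32 = 154.71 AU.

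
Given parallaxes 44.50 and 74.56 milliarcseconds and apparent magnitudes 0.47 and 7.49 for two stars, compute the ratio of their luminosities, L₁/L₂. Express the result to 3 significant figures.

L₁/L₂ = 1800

d₁ = 1/p₁ = 1/0.04450″ = 22.472 pc; d₂ = 1/p₂ = 1/0.07456″ = 13.412 pc.
M₁ = m₁ − 5 log₁₀ d₁ + 5 = 0.47 − 6.7582 + 5 = -1.2882.
M₂ = 7.49 − 5.6375 + 5 = 6.8525.
L₁/L₂ = 10^(0.4(M₂ − M₁)) = 10^(0.4 × 8.1407) = 10^3.25628 = 1804.2.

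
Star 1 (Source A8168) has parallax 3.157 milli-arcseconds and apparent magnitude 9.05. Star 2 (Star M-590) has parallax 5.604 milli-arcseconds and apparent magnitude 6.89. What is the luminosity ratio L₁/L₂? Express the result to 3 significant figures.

L₁/L₂ = 0.431

d₁ = 1/p₁ = 1/0.003157″ = 316.76 pc; d₂ = 1/p₂ = 1/0.005604″ = 178.44 pc.
M₁ = m₁ − 5 log₁₀ d₁ + 5 = 9.05 − 12.5037 + 5 = 1.5463.
M₂ = 6.89 − 11.2575 + 5 = 0.6325.
L₁/L₂ = 10^(0.4(M₂ − M₁)) = 10^(0.4 × (-0.9138)) = 10^(-0.36552) = 0.431.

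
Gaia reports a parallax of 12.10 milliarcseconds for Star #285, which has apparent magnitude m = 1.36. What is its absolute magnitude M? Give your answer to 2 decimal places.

M = -3.23

d = 1/p = 1/0.01210″ = 82.645 pc.
m − M = 5 log₁₀(82.645) − 5 = 9.5861 − 5 = 4.5861.
M = m − (m − M) = 1.36 − 4.5861 = -3.23.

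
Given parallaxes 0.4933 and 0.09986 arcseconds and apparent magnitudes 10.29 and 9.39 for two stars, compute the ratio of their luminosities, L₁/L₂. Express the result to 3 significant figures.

L₁/L₂ = 0.0179

d₁ = 1/p₁ = 1/0.4933″ = 2.0272 pc; d₂ = 1/p₂ = 1/0.09986″ = 10.014 pc.
M₁ = m₁ − 5 log₁₀ d₁ + 5 = 10.29 − 1.5345 + 5 = 13.7555.
M₂ = 9.39 − 5.0030 + 5 = 9.3870.
L₁/L₂ = 10^(0.4(M₂ − M₁)) = 10^(0.4 × (-4.3685)) = 10^(-1.74740) = 0.01789.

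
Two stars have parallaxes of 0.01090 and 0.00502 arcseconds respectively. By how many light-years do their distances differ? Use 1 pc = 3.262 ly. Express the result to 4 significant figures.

d_A = 1/0.01090″ = 91.743 pc; d_B = 1/0.005020″ = 199.2 pc.
|d_B − d_A| = |199.2 − 91.743| = 107.46 pc = 107.46 × 3.262 ly = 350.53 ly.

350.5 ly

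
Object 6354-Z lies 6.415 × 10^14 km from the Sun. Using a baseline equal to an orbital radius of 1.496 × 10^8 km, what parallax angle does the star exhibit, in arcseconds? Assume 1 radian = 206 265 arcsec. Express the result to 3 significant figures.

θ ≈ B/d = (1.496 × 10^8) / (6.415 × 10^14) = 2.3320 × 10^-7 rad.
In arcseconds: 2.3320 × 10^-7 × 206265 = 0.048101″.

0.0481 arcsec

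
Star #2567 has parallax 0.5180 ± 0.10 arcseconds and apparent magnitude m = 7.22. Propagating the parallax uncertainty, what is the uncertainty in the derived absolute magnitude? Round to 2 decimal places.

M = m − 5 log₁₀ d + 5 = m + 5 log₁₀ p + 5, so ∂M/∂p = 5/(p ln 10).
σ_M = (5/ln 10) · (σ_p/p) = 2.1715 × 0.10/0.5180 = 2.1715 × 0.19305 = 0.41921.

σ_M = 0.42 mag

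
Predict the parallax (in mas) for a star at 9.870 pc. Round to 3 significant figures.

101 mas

p = 1/d = 1/9.87 = 0.10132 arcsec.
= 0.10132 × 1000 = 101.32 mas.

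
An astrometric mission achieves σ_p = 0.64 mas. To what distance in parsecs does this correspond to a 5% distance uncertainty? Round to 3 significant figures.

78.1 pc

σ_d/d = σ_p/p, so the condition is σ_p/p ≤ 0.05, i.e. p ≥ σ_p/0.05.
p_min = 0.64/0.05 = 12.8 mas = 0.0128 arcsec.
d_max = 1/p_min = 1/0.0128 = 78.125 pc.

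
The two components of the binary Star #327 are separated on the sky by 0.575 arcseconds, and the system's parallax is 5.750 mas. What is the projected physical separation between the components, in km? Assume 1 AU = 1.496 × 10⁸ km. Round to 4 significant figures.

d = 1/p = 1/0.005750″ = 173.91 pc.
At distance d (pc), an angle of θ arcsec spans θ·d AU: s = 0.575 × 173.91 = 99.998 AU.
= 99.998 × 1.496 × 10⁸ km = 1.4960 × 10^10 km.

1.496 × 10^10 km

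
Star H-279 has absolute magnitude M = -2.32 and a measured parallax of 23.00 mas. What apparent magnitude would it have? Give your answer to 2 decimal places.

m = 0.87

d = 1/p = 1/0.02300″ = 43.478 pc.
m − M = 5 log₁₀ d − 5 = 5 log₁₀(43.478) − 5 = 8.1913 − 5 = 3.1913.
m = M + (m − M) = -2.32 + 3.1913 = 0.87.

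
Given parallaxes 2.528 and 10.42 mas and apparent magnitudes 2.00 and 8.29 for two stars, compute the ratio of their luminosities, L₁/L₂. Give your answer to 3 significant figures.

L₁/L₂ = 5570

d₁ = 1/p₁ = 1/0.002528″ = 395.57 pc; d₂ = 1/p₂ = 1/0.01042″ = 95.969 pc.
M₁ = m₁ − 5 log₁₀ d₁ + 5 = 2.00 − 12.9861 + 5 = -5.9861.
M₂ = 8.29 − 9.9107 + 5 = 3.3793.
L₁/L₂ = 10^(0.4(M₂ − M₁)) = 10^(0.4 × 9.3654) = 10^3.74616 = 5573.9.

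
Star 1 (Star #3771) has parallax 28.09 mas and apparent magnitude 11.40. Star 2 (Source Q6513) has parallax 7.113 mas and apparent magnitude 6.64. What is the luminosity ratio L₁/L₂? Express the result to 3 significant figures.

L₁/L₂ = 0.000800

d₁ = 1/p₁ = 1/0.02809″ = 35.6 pc; d₂ = 1/p₂ = 1/0.007113″ = 140.59 pc.
M₁ = m₁ − 5 log₁₀ d₁ + 5 = 11.40 − 7.7572 + 5 = 8.6428.
M₂ = 6.64 − 10.7398 + 5 = 0.9002.
L₁/L₂ = 10^(0.4(M₂ − M₁)) = 10^(0.4 × (-7.7426)) = 10^(-3.09704) = 0.00079976.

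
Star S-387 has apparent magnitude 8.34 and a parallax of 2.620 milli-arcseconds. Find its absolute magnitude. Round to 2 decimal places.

d = 1/p = 1/0.002620″ = 381.68 pc.
m − M = 5 log₁₀(381.68) − 5 = 12.9085 − 5 = 7.9085.
M = m − (m − M) = 8.34 − 7.9085 = 0.43.

M = 0.43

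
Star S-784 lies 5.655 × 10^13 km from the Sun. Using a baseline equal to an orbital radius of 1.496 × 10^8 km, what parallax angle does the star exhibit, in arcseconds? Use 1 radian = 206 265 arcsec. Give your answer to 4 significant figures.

0.5457 arcsec

θ ≈ B/d = (1.496 × 10^8) / (5.655 × 10^13) = 2.6454 × 10^-6 rad.
In arcseconds: 2.6454 × 10^-6 × 206265 = 0.54565″.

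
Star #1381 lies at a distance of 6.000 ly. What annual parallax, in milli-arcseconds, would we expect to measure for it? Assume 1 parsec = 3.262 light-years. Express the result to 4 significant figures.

543.7 mas

d = 6.000 ly ÷ 3.262 = 1.8394 pc.
p = 1/d = 1/1.8394 = 0.54366 arcsec.
= 0.54366 × 1000 = 543.66 mas.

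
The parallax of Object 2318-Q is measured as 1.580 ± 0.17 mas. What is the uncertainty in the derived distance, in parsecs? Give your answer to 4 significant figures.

68.10 pc

d = 1/p, so σ_d = σ_p / p².
σ_d = 0.000170 / (0.001580)² = 0.000170 / 0.0000024964 = 68.098 pc.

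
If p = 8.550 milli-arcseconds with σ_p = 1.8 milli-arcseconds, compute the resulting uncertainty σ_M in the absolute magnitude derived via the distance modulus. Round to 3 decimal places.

M = m − 5 log₁₀ d + 5 = m + 5 log₁₀ p + 5, so ∂M/∂p = 5/(p ln 10).
σ_M = (5/ln 10) · (σ_p/p) = 2.1715 × 1.8/8.550 = 2.1715 × 0.21053 = 0.45717.

σ_M = 0.457 mag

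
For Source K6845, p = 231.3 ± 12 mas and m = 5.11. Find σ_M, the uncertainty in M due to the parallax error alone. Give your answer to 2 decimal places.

M = m − 5 log₁₀ d + 5 = m + 5 log₁₀ p + 5, so ∂M/∂p = 5/(p ln 10).
σ_M = (5/ln 10) · (σ_p/p) = 2.1715 × 12/231.3 = 2.1715 × 0.051881 = 0.11266.

σ_M = 0.11 mag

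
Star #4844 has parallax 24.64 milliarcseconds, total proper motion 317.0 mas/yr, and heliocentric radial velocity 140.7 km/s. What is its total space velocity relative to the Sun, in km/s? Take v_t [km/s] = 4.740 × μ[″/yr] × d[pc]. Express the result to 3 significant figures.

d = 1/p = 1/0.02464″ = 40.584 pc.
μ = 317.0 mas/yr = 0.3170 ″/yr.
v_t = 4.740 μ d = 4.740 × 0.3170 × 40.584 = 60.981 km/s.
v = √(v_r² + v_t²) = √(140.7² + 60.981²) = √23515.2 = 153.35 km/s.

153 km/s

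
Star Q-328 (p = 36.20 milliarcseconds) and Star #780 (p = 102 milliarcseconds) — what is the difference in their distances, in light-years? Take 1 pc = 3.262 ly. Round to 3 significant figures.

58.1 ly

d_A = 1/0.03620″ = 27.624 pc; d_B = 1/0.1020″ = 9.8039 pc.
|d_B − d_A| = |9.8039 − 27.624| = 17.82 pc = 17.82 × 3.262 ly = 58.129 ly.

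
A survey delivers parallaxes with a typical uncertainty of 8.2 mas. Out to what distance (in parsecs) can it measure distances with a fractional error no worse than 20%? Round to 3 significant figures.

σ_d/d = σ_p/p, so the condition is σ_p/p ≤ 0.20, i.e. p ≥ σ_p/0.20.
p_min = 8.2/0.20 = 41 mas = 0.041 arcsec.
d_max = 1/p_min = 1/0.041 = 24.39 pc.

24.4 pc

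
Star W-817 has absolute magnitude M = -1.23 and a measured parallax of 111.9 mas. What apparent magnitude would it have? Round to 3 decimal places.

d = 1/p = 1/0.1119″ = 8.9366 pc.
m − M = 5 log₁₀ d − 5 = 5 log₁₀(8.9366) − 5 = 4.7559 − 5 = -0.2441.
m = M + (m − M) = -1.23 + (-0.2441) = -1.474.

m = -1.474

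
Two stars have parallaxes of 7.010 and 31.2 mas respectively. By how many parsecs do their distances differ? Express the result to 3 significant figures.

d_A = 1/0.007010″ = 142.65 pc; d_B = 1/0.03120″ = 32.051 pc.
|d_B − d_A| = |32.051 − 142.65| = 110.6 pc.

111 pc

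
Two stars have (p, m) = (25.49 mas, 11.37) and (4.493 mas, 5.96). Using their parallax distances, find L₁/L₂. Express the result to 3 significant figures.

L₁/L₂ = 0.000213

d₁ = 1/p₁ = 1/0.02549″ = 39.231 pc; d₂ = 1/p₂ = 1/0.004493″ = 222.57 pc.
M₁ = m₁ − 5 log₁₀ d₁ + 5 = 11.37 − 7.9681 + 5 = 8.4019.
M₂ = 5.96 − 11.7373 + 5 = -0.7773.
L₁/L₂ = 10^(0.4(M₂ − M₁)) = 10^(0.4 × (-9.1792)) = 10^(-3.67168) = 0.00021297.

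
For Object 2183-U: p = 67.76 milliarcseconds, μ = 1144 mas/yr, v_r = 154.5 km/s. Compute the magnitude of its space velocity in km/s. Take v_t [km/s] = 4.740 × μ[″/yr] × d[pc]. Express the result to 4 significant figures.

d = 1/p = 1/0.06776″ = 14.758 pc.
μ = 1144 mas/yr = 1.144 ″/yr.
v_t = 4.740 μ d = 4.740 × 1.144 × 14.758 = 80.026 km/s.
v = √(v_r² + v_t²) = √(154.5² + 80.026²) = √30274.4 = 174 km/s.

174.0 km/s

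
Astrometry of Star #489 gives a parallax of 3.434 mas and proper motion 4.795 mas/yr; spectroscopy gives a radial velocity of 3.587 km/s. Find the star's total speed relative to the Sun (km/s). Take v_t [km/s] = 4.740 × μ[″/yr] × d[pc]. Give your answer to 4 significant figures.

d = 1/p = 1/0.003434″ = 291.21 pc.
μ = 4.795 mas/yr = 0.004795 ″/yr.
v_t = 4.740 μ d = 4.740 × 0.004795 × 291.21 = 6.6187 km/s.
v = √(v_r² + v_t²) = √(3.587² + 6.6187²) = √56.6738 = 7.5282 km/s.

7.528 km/s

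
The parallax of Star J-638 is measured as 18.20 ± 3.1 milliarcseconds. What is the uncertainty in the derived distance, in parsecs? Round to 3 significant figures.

d = 1/p, so σ_d = σ_p / p².
σ_d = 0.00310 / (0.01820)² = 0.00310 / 0.00033124 = 9.3588 pc.

9.36 pc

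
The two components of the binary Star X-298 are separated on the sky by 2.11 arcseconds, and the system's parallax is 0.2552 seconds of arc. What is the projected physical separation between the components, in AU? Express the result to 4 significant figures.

8.268 AU

d = 1/p = 1/0.2552″ = 3.9185 pc.
At distance d (pc), an angle of θ arcsec spans θ·d AU: s = 2.11 × 3.9185 = 8.268 AU.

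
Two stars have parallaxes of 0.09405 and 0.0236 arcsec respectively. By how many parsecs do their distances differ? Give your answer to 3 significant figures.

31.7 pc

d_A = 1/0.09405″ = 10.633 pc; d_B = 1/0.02360″ = 42.373 pc.
|d_B − d_A| = |42.373 − 10.633| = 31.74 pc.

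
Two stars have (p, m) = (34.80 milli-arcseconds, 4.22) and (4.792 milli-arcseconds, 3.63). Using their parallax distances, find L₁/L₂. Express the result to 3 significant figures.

d₁ = 1/p₁ = 1/0.03480″ = 28.736 pc; d₂ = 1/p₂ = 1/0.004792″ = 208.68 pc.
M₁ = m₁ − 5 log₁₀ d₁ + 5 = 4.22 − 7.2921 + 5 = 1.9279.
M₂ = 3.63 − 11.5974 + 5 = -2.9674.
L₁/L₂ = 10^(0.4(M₂ − M₁)) = 10^(0.4 × (-4.8953)) = 10^(-1.95812) = 0.011012.

L₁/L₂ = 0.0110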